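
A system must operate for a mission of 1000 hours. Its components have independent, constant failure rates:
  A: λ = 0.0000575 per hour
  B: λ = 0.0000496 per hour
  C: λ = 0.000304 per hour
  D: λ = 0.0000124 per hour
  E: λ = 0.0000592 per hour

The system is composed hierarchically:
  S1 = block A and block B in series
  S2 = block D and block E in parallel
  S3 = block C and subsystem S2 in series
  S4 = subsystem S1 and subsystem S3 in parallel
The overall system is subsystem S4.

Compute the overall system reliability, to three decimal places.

R(A) = exp(−0.0000575 × 1000) = 0.94412
R(B) = exp(−0.0000496 × 1000) = 0.95161
R(C) = exp(−0.000304 × 1000) = 0.73786
R(D) = exp(−0.0000124 × 1000) = 0.98768
R(E) = exp(−0.0000592 × 1000) = 0.94252
Series (A and B): 0.94412 × 0.95161 = 0.89843
Parallel (D and E): 1 − (1 − 0.98768)(1 − 0.94252) = 0.99929
Series (C and [0.99929]): 0.73786 × 0.99929 = 0.73734
Parallel ([0.89843] and [0.73734]): 1 − (1 − 0.89843)(1 − 0.73734) = 0.973

0.973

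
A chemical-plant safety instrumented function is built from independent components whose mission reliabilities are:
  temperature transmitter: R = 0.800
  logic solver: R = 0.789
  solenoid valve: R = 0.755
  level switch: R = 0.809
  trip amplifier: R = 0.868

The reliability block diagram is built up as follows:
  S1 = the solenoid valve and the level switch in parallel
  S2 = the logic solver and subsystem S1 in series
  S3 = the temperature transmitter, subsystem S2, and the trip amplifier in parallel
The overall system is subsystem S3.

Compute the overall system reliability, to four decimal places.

0.9935

Parallel (solenoid valve and level switch): 1 − (1 − 0.755000)(1 − 0.809000) = 0.953205
Series (logic solver and [0.953205]): 0.789000 × 0.953205 = 0.752079
Parallel (temperature transmitter, [0.752079], and trip amplifier): 1 − (1 − 0.800000)(1 − 0.752079)(1 − 0.868000) = 0.9935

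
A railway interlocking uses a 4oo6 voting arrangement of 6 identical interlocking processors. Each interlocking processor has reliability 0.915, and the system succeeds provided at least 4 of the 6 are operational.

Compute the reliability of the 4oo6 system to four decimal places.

R = Σ_{i=4}^{6} C(6,i) p^i (1−p)^{6−i} with p = 0.915
C(6,4)·0.915^4·0.085^2 = 0.075965
C(6,5)·0.915^5·0.085^1 = 0.327096
C(6,6)·0.915^6·0.085^0 = 0.586849
Sum = 0.9899

0.9899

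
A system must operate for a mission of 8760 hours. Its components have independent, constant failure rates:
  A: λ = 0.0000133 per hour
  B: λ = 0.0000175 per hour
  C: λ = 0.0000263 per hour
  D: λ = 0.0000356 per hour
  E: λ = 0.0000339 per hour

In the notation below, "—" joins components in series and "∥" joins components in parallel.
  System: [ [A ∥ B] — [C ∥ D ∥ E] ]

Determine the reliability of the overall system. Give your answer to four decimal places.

0.9704

R(A) = exp(−0.0000133 × 8760) = 0.890023
R(B) = exp(−0.0000175 × 8760) = 0.857872
R(C) = exp(−0.0000263 × 8760) = 0.794225
R(D) = exp(−0.0000356 × 8760) = 0.732087
R(E) = exp(−0.0000339 × 8760) = 0.743071
Parallel (A and B): 1 − (1 − 0.890023)(1 − 0.857872) = 0.984369
Parallel (C, D, and E): 1 − (1 − 0.794225)(1 − 0.732087)(1 − 0.743071) = 0.985836
Series ([0.984369] and [0.985836]): 0.984369 × 0.985836 = 0.9704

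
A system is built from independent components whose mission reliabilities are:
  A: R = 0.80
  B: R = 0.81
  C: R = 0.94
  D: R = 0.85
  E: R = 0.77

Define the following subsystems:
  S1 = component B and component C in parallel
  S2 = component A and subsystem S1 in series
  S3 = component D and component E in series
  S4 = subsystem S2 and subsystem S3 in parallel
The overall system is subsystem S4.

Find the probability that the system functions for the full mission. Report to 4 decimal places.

0.9277

Parallel (B and C): 1 − (1 − 0.810000)(1 − 0.940000) = 0.988600
Series (A and [0.988600]): 0.800000 × 0.988600 = 0.790880
Series (D and E): 0.850000 × 0.770000 = 0.654500
Parallel ([0.790880] and [0.654500]): 1 − (1 − 0.790880)(1 − 0.654500) = 0.9277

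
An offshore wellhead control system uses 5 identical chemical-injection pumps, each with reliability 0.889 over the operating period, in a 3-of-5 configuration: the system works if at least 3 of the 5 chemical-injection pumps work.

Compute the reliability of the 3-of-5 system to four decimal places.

0.9885

R = Σ_{i=3}^{5} C(5,i) p^i (1−p)^{5−i} with p = 0.889
C(5,3)·0.889^3·0.111^2 = 0.086567
C(5,4)·0.889^4·0.111^1 = 0.346657
C(5,5)·0.889^5·0.111^0 = 0.555276
Sum = 0.9885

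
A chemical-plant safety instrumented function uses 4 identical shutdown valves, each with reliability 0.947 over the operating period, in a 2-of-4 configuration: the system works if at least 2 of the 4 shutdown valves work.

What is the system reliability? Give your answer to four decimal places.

R = Σ_{i=2}^{4} C(4,i) p^i (1−p)^{4−i} with p = 0.947
C(4,2)·0.947^2·0.053^2 = 0.015115
C(4,3)·0.947^3·0.053^1 = 0.180047
C(4,4)·0.947^4·0.053^0 = 0.804266
Sum = 0.9994

0.9994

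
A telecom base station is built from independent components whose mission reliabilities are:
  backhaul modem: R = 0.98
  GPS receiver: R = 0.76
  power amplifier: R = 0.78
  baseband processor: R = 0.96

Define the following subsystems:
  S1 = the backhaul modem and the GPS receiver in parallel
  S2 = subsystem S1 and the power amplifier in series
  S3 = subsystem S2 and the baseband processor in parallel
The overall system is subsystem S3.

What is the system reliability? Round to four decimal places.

0.9911

Parallel (backhaul modem and GPS receiver): 1 − (1 − 0.980000)(1 − 0.760000) = 0.995200
Series ([0.995200] and power amplifier): 0.995200 × 0.780000 = 0.776256
Parallel ([0.776256] and baseband processor): 1 − (1 − 0.776256)(1 − 0.960000) = 0.9911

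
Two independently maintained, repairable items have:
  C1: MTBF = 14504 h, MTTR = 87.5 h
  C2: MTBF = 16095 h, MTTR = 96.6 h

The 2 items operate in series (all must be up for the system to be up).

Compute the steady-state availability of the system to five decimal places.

0.98807

A(C1) = MTBF/(MTBF+MTTR) = 14504/(14504+87.5) = 0.994003
A(C2) = MTBF/(MTBF+MTTR) = 16095/(16095+96.6) = 0.994034
Series availability: 0.994003 × 0.994034 = 0.98807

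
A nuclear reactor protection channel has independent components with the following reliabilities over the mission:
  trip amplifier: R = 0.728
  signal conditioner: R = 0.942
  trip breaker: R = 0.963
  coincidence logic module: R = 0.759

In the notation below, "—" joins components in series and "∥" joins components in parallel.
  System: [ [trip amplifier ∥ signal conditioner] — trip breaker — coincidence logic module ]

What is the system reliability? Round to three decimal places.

Parallel (trip amplifier and signal conditioner): 1 − (1 − 0.72800)(1 − 0.94200) = 0.98422
Series ([0.98422], trip breaker, and coincidence logic module): 0.98422 × 0.96300 × 0.75900 = 0.719

0.719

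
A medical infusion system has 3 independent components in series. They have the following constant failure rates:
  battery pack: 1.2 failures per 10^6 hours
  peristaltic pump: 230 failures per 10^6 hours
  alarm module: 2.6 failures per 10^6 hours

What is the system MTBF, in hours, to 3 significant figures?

4280

Series of exponential components: λ_sys = Σ λ_i
λ_sys = 0.0000012 + 0.00023 + 0.0000026 = 2.3380e-04 /h
MTBF = 1 / λ_sys = 4280 h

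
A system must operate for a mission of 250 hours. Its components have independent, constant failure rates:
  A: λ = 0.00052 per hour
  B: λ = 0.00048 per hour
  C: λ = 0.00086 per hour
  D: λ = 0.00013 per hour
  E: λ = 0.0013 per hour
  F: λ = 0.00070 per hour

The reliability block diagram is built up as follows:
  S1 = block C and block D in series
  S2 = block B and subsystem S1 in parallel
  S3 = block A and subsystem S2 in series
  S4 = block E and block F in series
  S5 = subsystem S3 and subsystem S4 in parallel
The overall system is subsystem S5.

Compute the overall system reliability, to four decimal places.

0.9435

R(A) = exp(−0.00052 × 250) = 0.878095
R(B) = exp(−0.00048 × 250) = 0.886920
R(C) = exp(−0.00086 × 250) = 0.806541
R(D) = exp(−0.00013 × 250) = 0.968022
R(E) = exp(−0.0013 × 250) = 0.722527
R(F) = exp(−0.00070 × 250) = 0.839457
Series (C and D): 0.806541 × 0.968022 = 0.780749
Parallel (B and [0.780749]): 1 − (1 − 0.886920)(1 − 0.780749) = 0.975207
Series (A and [0.975207]): 0.878095 × 0.975207 = 0.856324
Series (E and F): 0.722527 × 0.839457 = 0.606530
Parallel ([0.856324] and [0.606530]): 1 − (1 − 0.856324)(1 − 0.606530) = 0.9435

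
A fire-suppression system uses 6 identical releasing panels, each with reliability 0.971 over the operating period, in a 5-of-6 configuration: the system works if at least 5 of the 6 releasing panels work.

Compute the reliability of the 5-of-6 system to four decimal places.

R = Σ_{i=5}^{6} C(6,i) p^i (1−p)^{6−i} with p = 0.971
C(6,5)·0.971^5·0.029^1 = 0.150192
C(6,6)·0.971^6·0.029^0 = 0.838138
Sum = 0.9883

0.9883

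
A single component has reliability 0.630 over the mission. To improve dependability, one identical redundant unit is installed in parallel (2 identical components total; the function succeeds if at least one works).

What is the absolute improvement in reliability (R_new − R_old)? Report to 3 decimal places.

R_before = 0.630
R_after = 1 − (1 − 0.630)^2 = 0.863
ΔR = 0.863 − 0.630 = 0.233

0.233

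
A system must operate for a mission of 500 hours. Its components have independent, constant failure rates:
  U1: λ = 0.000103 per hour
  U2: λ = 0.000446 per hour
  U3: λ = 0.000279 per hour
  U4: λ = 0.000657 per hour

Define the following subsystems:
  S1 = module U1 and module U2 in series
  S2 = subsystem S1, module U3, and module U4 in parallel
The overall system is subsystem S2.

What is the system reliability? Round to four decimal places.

0.9912

R(U1) = exp(−0.000103 × 500) = 0.949804
R(U2) = exp(−0.000446 × 500) = 0.800115
R(U3) = exp(−0.000279 × 500) = 0.869793
R(U4) = exp(−0.000657 × 500) = 0.720003
Series (U1 and U2): 0.949804 × 0.800115 = 0.759952
Parallel ([0.759952], U3, and U4): 1 − (1 − 0.759952)(1 − 0.869793)(1 − 0.720003) = 0.9912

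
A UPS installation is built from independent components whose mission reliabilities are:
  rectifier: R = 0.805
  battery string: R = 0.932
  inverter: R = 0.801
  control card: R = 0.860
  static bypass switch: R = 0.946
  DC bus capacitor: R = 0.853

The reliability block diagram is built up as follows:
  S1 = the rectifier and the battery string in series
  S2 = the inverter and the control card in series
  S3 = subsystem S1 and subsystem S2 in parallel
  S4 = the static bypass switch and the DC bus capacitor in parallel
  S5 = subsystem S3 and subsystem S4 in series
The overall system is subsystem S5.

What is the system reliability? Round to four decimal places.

0.9150

Series (rectifier and battery string): 0.805000 × 0.932000 = 0.750260
Series (inverter and control card): 0.801000 × 0.860000 = 0.688860
Parallel ([0.750260] and [0.688860]): 1 − (1 − 0.750260)(1 − 0.688860) = 0.922296
Parallel (static bypass switch and DC bus capacitor): 1 − (1 − 0.946000)(1 − 0.853000) = 0.992062
Series ([0.922296] and [0.992062]): 0.922296 × 0.992062 = 0.9150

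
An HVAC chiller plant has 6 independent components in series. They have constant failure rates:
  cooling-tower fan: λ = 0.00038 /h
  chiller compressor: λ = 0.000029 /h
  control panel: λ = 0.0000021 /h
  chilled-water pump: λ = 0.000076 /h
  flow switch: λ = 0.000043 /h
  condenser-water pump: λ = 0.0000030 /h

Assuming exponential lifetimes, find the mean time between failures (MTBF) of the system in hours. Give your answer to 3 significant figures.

1880

Series of exponential components: λ_sys = Σ λ_i
λ_sys = 0.00038 + 0.000029 + 0.0000021 + 0.000076 + 0.000043 + 0.0000030 = 5.3310e-04 /h
MTBF = 1 / λ_sys = 1880 h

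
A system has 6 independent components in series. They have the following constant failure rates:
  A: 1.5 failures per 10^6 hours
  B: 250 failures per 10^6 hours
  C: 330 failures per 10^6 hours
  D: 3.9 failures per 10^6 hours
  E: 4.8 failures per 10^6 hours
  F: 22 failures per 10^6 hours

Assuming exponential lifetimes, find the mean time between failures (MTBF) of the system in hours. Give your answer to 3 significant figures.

1630

Series of exponential components: λ_sys = Σ λ_i
λ_sys = 0.0000015 + 0.00025 + 0.00033 + 0.0000039 + 0.0000048 + 0.000022 = 6.1220e-04 /h
MTBF = 1 / λ_sys = 1630 h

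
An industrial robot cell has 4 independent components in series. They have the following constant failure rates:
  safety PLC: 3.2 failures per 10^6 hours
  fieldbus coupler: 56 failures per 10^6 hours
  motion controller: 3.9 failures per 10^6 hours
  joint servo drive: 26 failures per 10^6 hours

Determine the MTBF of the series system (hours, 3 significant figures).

11200

Series of exponential components: λ_sys = Σ λ_i
λ_sys = 0.0000032 + 0.000056 + 0.0000039 + 0.000026 = 8.9100e-05 /h
MTBF = 1 / λ_sys = 11200 h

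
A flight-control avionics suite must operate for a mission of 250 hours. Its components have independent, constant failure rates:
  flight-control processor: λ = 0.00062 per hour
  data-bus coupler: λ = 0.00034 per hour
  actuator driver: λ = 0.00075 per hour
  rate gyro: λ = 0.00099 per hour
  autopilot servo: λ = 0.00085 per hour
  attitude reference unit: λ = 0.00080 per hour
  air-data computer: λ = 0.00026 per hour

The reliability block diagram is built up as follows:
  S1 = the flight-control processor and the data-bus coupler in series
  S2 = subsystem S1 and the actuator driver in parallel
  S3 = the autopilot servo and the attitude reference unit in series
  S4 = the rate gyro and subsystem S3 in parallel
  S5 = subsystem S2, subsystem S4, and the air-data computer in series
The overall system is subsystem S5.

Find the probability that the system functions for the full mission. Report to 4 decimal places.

0.8360

R(flight-control processor) = exp(−0.00062 × 250) = 0.856415
R(data-bus coupler) = exp(−0.00034 × 250) = 0.918512
R(actuator driver) = exp(−0.00075 × 250) = 0.829029
R(rate gyro) = exp(−0.00099 × 250) = 0.780750
R(autopilot servo) = exp(−0.00085 × 250) = 0.808560
R(attitude reference unit) = exp(−0.00080 × 250) = 0.818731
R(air-data computer) = exp(−0.00026 × 250) = 0.937067
Series (flight-control processor and data-bus coupler): 0.856415 × 0.918512 = 0.786627
Parallel ([0.786627] and actuator driver): 1 − (1 − 0.786627)(1 − 0.829029) = 0.963519
Series (autopilot servo and attitude reference unit): 0.808560 × 0.818731 = 0.661993
Parallel (rate gyro and [0.661993]): 1 − (1 − 0.780750)(1 − 0.661993) = 0.925892
Series ([0.963519], [0.925892], and air-data computer): 0.963519 × 0.925892 × 0.937067 = 0.8360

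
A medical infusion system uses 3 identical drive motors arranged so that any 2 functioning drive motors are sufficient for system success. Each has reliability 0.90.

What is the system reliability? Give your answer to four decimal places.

R = Σ_{i=2}^{3} C(3,i) p^i (1−p)^{3−i} with p = 0.90
C(3,2)·0.90^2·0.10^1 = 0.243000
C(3,3)·0.90^3·0.10^0 = 0.729000
Sum = 0.9720

0.9720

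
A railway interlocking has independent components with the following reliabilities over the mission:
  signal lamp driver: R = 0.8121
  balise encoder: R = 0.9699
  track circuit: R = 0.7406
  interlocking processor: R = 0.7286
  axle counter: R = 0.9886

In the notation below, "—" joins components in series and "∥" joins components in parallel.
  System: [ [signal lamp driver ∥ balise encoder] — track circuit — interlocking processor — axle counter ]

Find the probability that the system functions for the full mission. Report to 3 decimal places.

Parallel (signal lamp driver and balise encoder): 1 − (1 − 0.81210)(1 − 0.96990) = 0.99434
Series ([0.99434], track circuit, interlocking processor, and axle counter): 0.99434 × 0.74060 × 0.72860 × 0.98860 = 0.530

0.530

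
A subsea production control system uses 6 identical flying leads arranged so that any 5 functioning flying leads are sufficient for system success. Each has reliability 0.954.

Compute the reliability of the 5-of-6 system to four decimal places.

R = Σ_{i=5}^{6} C(6,i) p^i (1−p)^{6−i} with p = 0.954
C(6,5)·0.954^5·0.046^1 = 0.218098
C(6,6)·0.954^6·0.046^0 = 0.753859
Sum = 0.9720

0.9720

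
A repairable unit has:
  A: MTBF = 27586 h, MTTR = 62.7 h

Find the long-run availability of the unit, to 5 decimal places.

A(A) = MTBF/(MTBF+MTTR) = 27586/(27586+62.7) = 0.99773

0.99773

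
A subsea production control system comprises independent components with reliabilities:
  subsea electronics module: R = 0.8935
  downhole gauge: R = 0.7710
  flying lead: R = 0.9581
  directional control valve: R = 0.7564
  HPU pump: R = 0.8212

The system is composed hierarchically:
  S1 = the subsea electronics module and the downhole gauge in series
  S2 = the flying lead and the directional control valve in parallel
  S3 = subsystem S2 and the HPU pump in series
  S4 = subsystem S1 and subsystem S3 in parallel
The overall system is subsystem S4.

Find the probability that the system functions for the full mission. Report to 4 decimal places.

0.9418

Series (subsea electronics module and downhole gauge): 0.893500 × 0.771000 = 0.688889
Parallel (flying lead and directional control valve): 1 − (1 − 0.958100)(1 − 0.756400) = 0.989793
Series ([0.989793] and HPU pump): 0.989793 × 0.821200 = 0.812818
Parallel ([0.688889] and [0.812818]): 1 − (1 − 0.688889)(1 − 0.812818) = 0.9418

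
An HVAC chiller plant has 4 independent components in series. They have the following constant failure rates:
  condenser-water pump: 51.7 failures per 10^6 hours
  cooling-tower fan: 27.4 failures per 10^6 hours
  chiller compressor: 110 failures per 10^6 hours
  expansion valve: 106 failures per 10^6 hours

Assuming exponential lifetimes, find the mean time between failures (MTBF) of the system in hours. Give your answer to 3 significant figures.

3390

Series of exponential components: λ_sys = Σ λ_i
λ_sys = 0.0000517 + 0.0000274 + 0.000110 + 0.000106 = 2.9510e-04 /h
MTBF = 1 / λ_sys = 3390 h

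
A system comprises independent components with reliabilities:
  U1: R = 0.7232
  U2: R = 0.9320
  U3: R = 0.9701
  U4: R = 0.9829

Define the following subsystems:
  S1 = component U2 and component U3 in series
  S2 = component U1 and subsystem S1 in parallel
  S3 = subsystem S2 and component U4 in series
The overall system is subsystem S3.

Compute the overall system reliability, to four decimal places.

0.9568

Series (U2 and U3): 0.932000 × 0.970100 = 0.904133
Parallel (U1 and [0.904133]): 1 − (1 − 0.723200)(1 − 0.904133) = 0.973464
Series ([0.973464] and U4): 0.973464 × 0.982900 = 0.9568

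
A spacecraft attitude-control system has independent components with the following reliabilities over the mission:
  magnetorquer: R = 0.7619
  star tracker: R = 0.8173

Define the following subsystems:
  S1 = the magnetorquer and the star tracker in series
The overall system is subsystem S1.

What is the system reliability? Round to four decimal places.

Series (magnetorquer and star tracker): 0.761900 × 0.817300 = 0.6227

0.6227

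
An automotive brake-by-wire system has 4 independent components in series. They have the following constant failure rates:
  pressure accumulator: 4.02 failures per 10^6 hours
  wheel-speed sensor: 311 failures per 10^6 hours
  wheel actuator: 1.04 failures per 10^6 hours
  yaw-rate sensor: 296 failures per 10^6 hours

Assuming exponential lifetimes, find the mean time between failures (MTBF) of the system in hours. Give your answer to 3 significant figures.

Series of exponential components: λ_sys = Σ λ_i
λ_sys = 0.00000402 + 0.000311 + 0.00000104 + 0.000296 = 6.1206e-04 /h
MTBF = 1 / λ_sys = 1630 h

1630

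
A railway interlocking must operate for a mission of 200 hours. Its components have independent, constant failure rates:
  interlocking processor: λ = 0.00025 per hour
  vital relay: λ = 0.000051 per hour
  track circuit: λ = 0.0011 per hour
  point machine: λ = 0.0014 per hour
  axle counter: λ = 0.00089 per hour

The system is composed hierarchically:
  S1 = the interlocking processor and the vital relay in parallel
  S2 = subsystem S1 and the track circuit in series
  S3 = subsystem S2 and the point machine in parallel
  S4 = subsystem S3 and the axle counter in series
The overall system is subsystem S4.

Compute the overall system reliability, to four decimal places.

R(interlocking processor) = exp(−0.00025 × 200) = 0.951229
R(vital relay) = exp(−0.000051 × 200) = 0.989852
R(track circuit) = exp(−0.0011 × 200) = 0.802519
R(point machine) = exp(−0.0014 × 200) = 0.755784
R(axle counter) = exp(−0.00089 × 200) = 0.836942
Parallel (interlocking processor and vital relay): 1 − (1 − 0.951229)(1 − 0.989852) = 0.999505
Series ([0.999505] and track circuit): 0.999505 × 0.802519 = 0.802122
Parallel ([0.802122] and point machine): 1 − (1 − 0.802122)(1 − 0.755784) = 0.951675
Series ([0.951675] and axle counter): 0.951675 × 0.836942 = 0.7965

0.7965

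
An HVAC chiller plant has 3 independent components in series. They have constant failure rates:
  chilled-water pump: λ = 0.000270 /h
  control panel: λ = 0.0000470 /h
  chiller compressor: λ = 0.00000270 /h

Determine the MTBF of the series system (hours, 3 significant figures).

Series of exponential components: λ_sys = Σ λ_i
λ_sys = 0.000270 + 0.0000470 + 0.00000270 = 3.1970e-04 /h
MTBF = 1 / λ_sys = 3130 h

3130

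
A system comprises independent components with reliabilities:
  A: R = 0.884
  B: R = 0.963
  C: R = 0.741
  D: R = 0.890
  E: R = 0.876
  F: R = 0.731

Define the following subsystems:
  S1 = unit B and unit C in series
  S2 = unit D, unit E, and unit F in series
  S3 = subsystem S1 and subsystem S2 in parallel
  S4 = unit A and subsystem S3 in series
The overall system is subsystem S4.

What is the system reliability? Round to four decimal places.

0.7751

Series (B and C): 0.963000 × 0.741000 = 0.713583
Series (D, E, and F): 0.890000 × 0.876000 × 0.731000 = 0.569917
Parallel ([0.713583] and [0.569917]): 1 − (1 − 0.713583)(1 − 0.569917) = 0.876817
Series (A and [0.876817]): 0.884000 × 0.876817 = 0.7751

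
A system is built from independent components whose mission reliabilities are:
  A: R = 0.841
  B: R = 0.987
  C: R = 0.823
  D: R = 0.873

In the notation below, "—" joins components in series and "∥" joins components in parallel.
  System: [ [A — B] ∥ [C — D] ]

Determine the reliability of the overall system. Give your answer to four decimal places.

0.9522

Series (A and B): 0.841000 × 0.987000 = 0.830067
Series (C and D): 0.823000 × 0.873000 = 0.718479
Parallel ([0.830067] and [0.718479]): 1 − (1 − 0.830067)(1 − 0.718479) = 0.9522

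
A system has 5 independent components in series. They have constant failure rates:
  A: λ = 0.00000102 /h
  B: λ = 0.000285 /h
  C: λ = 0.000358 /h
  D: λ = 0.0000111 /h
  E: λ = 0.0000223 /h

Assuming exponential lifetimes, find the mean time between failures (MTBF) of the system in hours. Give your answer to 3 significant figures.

1480

Series of exponential components: λ_sys = Σ λ_i
λ_sys = 0.00000102 + 0.000285 + 0.000358 + 0.0000111 + 0.0000223 = 6.7742e-04 /h
MTBF = 1 / λ_sys = 1480 h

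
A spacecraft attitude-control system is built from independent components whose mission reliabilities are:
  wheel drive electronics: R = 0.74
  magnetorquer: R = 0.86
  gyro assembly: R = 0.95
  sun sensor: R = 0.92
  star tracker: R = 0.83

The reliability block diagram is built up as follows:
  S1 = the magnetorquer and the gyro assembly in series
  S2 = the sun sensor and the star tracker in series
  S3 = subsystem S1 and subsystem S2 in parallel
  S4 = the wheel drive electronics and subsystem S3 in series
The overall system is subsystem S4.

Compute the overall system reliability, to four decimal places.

0.7080

Series (magnetorquer and gyro assembly): 0.860000 × 0.950000 = 0.817000
Series (sun sensor and star tracker): 0.920000 × 0.830000 = 0.763600
Parallel ([0.817000] and [0.763600]): 1 − (1 − 0.817000)(1 − 0.763600) = 0.956739
Series (wheel drive electronics and [0.956739]): 0.740000 × 0.956739 = 0.7080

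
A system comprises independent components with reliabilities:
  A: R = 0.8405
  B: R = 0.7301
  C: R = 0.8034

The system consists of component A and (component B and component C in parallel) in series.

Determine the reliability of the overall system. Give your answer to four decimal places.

Parallel (B and C): 1 − (1 − 0.730100)(1 − 0.803400) = 0.946938
Series (A and [0.946938]): 0.840500 × 0.946938 = 0.7959

0.7959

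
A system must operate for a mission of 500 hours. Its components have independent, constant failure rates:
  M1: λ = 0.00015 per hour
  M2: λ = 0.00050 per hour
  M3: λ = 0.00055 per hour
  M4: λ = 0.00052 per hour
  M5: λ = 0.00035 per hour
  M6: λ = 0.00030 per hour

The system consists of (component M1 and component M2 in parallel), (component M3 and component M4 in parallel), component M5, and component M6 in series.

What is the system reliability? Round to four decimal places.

0.6718

R(M1) = exp(−0.00015 × 500) = 0.927743
R(M2) = exp(−0.00050 × 500) = 0.778801
R(M3) = exp(−0.00055 × 500) = 0.759572
R(M4) = exp(−0.00052 × 500) = 0.771052
R(M5) = exp(−0.00035 × 500) = 0.839457
R(M6) = exp(−0.00030 × 500) = 0.860708
Parallel (M1 and M2): 1 − (1 − 0.927743)(1 − 0.778801) = 0.984017
Parallel (M3 and M4): 1 − (1 − 0.759572)(1 − 0.771052) = 0.944954
Series ([0.984017], [0.944954], M5, and M6): 0.984017 × 0.944954 × 0.839457 × 0.860708 = 0.6718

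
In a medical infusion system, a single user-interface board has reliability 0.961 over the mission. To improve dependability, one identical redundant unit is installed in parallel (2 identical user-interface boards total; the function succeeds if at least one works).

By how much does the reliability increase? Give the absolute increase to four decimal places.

R_before = 0.961
R_after = 1 − (1 − 0.961)^2 = 0.9985
ΔR = 0.9985 − 0.961 = 0.0375

0.0375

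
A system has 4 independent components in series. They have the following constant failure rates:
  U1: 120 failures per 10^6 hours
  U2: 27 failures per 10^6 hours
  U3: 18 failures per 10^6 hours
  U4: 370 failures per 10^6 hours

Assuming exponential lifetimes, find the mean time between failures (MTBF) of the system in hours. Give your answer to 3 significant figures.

Series of exponential components: λ_sys = Σ λ_i
λ_sys = 0.00012 + 0.000027 + 0.000018 + 0.00037 = 5.3500e-04 /h
MTBF = 1 / λ_sys = 1870 h

1870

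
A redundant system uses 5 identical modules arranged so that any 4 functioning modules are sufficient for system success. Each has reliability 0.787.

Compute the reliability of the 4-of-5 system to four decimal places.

R = Σ_{i=4}^{5} C(5,i) p^i (1−p)^{5−i} with p = 0.787
C(5,4)·0.787^4·0.213^1 = 0.408553
C(5,5)·0.787^5·0.213^0 = 0.301907
Sum = 0.7105

0.7105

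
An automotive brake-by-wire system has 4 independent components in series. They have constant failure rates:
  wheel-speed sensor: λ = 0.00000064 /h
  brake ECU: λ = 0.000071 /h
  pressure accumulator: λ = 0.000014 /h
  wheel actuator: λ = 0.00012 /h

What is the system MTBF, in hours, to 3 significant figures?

Series of exponential components: λ_sys = Σ λ_i
λ_sys = 0.00000064 + 0.000071 + 0.000014 + 0.00012 = 2.0564e-04 /h
MTBF = 1 / λ_sys = 4860 h

4860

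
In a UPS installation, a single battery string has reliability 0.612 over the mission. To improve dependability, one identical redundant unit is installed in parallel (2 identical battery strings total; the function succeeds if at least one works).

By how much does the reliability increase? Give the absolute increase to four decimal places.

R_before = 0.612
R_after = 1 − (1 − 0.612)^2 = 0.8495
ΔR = 0.8495 − 0.612 = 0.2375

0.2375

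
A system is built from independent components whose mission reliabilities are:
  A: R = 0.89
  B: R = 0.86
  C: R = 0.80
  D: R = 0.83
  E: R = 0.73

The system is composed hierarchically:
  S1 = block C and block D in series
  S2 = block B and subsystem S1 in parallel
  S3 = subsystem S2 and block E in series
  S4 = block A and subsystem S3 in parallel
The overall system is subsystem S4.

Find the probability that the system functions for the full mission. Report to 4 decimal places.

Series (C and D): 0.800000 × 0.830000 = 0.664000
Parallel (B and [0.664000]): 1 − (1 − 0.860000)(1 − 0.664000) = 0.952960
Series ([0.952960] and E): 0.952960 × 0.730000 = 0.695661
Parallel (A and [0.695661]): 1 − (1 − 0.890000)(1 − 0.695661) = 0.9665

0.9665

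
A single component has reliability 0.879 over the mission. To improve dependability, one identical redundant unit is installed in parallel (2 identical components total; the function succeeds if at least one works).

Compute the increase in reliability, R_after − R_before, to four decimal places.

0.1064

R_before = 0.879
R_after = 1 − (1 − 0.879)^2 = 0.9854
ΔR = 0.9854 − 0.879 = 0.1064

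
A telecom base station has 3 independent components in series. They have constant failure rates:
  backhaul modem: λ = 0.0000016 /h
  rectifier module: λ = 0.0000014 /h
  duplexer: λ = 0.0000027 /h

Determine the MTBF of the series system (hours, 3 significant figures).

Series of exponential components: λ_sys = Σ λ_i
λ_sys = 0.0000016 + 0.0000014 + 0.0000027 = 5.7000e-06 /h
MTBF = 1 / λ_sys = 175000 h

175000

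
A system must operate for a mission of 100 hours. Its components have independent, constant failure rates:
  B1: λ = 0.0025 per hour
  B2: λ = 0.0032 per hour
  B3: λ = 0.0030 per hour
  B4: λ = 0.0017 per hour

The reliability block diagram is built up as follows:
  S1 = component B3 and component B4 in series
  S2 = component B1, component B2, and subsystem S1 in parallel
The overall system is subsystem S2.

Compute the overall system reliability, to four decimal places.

0.9773

R(B1) = exp(−0.0025 × 100) = 0.778801
R(B2) = exp(−0.0032 × 100) = 0.726149
R(B3) = exp(−0.0030 × 100) = 0.740818
R(B4) = exp(−0.0017 × 100) = 0.843665
Series (B3 and B4): 0.740818 × 0.843665 = 0.625002
Parallel (B1, B2, and [0.625002]): 1 − (1 − 0.778801)(1 − 0.726149)(1 − 0.625002) = 0.9773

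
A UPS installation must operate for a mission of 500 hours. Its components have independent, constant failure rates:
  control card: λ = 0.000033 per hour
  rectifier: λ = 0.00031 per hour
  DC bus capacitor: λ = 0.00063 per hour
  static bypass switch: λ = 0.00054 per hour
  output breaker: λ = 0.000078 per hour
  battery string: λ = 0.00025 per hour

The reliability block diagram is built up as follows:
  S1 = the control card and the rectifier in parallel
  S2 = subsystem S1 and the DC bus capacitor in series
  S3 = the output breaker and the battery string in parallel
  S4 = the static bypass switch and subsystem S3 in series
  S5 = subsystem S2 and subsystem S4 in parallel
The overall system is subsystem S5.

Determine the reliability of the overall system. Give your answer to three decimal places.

R(control card) = exp(−0.000033 × 500) = 0.98364
R(rectifier) = exp(−0.00031 × 500) = 0.85642
R(DC bus capacitor) = exp(−0.00063 × 500) = 0.72979
R(static bypass switch) = exp(−0.00054 × 500) = 0.76338
R(output breaker) = exp(−0.000078 × 500) = 0.96175
R(battery string) = exp(−0.00025 × 500) = 0.88250
Parallel (control card and rectifier): 1 − (1 − 0.98364)(1 − 0.85642) = 0.99765
Series ([0.99765] and DC bus capacitor): 0.99765 × 0.72979 = 0.72807
Parallel (output breaker and battery string): 1 − (1 − 0.96175)(1 − 0.88250) = 0.99551
Series (static bypass switch and [0.99551]): 0.76338 × 0.99551 = 0.75995
Parallel ([0.72807] and [0.75995]): 1 − (1 − 0.72807)(1 − 0.75995) = 0.935

0.935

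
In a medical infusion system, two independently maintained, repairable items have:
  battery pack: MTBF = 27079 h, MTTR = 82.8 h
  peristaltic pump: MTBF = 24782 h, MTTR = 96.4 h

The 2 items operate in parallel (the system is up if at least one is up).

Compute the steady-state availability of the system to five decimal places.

0.99999

A(battery pack) = MTBF/(MTBF+MTTR) = 27079/(27079+82.8) = 0.996952
A(peristaltic pump) = MTBF/(MTBF+MTTR) = 24782/(24782+96.4) = 0.996125
Parallel availability: 1 − (1 − 0.996952)(1 − 0.996125) = 0.99999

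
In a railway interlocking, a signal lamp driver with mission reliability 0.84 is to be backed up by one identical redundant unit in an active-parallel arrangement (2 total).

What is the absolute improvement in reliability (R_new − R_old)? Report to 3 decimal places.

0.134

R_before = 0.84
R_after = 1 − (1 − 0.84)^2 = 0.974
ΔR = 0.974 − 0.84 = 0.134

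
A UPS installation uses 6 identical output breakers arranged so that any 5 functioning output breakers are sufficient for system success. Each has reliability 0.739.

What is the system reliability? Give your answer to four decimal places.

R = Σ_{i=5}^{6} C(6,i) p^i (1−p)^{6−i} with p = 0.739
C(6,5)·0.739^5·0.261^1 = 0.345155
C(6,6)·0.739^6·0.261^0 = 0.162880
Sum = 0.5080

0.5080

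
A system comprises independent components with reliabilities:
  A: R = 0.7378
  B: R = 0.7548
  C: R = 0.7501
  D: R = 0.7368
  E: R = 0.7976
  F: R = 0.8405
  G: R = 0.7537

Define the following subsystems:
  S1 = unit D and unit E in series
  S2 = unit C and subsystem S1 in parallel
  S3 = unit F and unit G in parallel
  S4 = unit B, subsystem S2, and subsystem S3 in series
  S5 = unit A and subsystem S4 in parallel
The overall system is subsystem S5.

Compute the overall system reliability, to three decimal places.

Series (D and E): 0.73680 × 0.79760 = 0.58767
Parallel (C and [0.58767]): 1 − (1 − 0.75010)(1 − 0.58767) = 0.89696
Parallel (F and G): 1 − (1 − 0.84050)(1 − 0.75370) = 0.96072
Series (B, [0.89696], and [0.96072]): 0.75480 × 0.89696 × 0.96072 = 0.65043
Parallel (A and [0.65043]): 1 − (1 − 0.73780)(1 − 0.65043) = 0.908

0.908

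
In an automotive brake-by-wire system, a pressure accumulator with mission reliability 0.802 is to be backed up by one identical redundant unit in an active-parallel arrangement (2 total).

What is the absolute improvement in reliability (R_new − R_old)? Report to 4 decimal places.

0.1588

R_before = 0.802
R_after = 1 − (1 − 0.802)^2 = 0.9608
ΔR = 0.9608 − 0.802 = 0.1588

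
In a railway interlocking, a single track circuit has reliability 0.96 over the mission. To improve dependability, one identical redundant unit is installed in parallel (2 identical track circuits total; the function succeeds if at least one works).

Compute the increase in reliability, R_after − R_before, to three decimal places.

R_before = 0.96
R_after = 1 − (1 − 0.96)^2 = 0.998
ΔR = 0.998 − 0.96 = 0.038

0.038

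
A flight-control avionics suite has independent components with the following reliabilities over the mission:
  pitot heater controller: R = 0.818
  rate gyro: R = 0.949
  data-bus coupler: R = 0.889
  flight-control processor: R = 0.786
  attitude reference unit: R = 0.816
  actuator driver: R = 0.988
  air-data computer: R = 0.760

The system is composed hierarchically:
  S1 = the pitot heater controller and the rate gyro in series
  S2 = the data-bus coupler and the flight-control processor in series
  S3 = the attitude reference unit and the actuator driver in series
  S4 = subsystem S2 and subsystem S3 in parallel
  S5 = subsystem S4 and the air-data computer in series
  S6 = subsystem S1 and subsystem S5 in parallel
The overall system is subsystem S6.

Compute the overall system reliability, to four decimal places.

0.9364

Series (pitot heater controller and rate gyro): 0.818000 × 0.949000 = 0.776282
Series (data-bus coupler and flight-control processor): 0.889000 × 0.786000 = 0.698754
Series (attitude reference unit and actuator driver): 0.816000 × 0.988000 = 0.806208
Parallel ([0.698754] and [0.806208]): 1 − (1 − 0.698754)(1 − 0.806208) = 0.941621
Series ([0.941621] and air-data computer): 0.941621 × 0.760000 = 0.715632
Parallel ([0.776282] and [0.715632]): 1 − (1 − 0.776282)(1 − 0.715632) = 0.9364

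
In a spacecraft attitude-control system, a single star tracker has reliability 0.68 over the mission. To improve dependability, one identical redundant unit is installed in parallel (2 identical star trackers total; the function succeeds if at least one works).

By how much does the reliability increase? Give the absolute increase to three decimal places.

R_before = 0.68
R_after = 1 − (1 − 0.68)^2 = 0.898
ΔR = 0.898 − 0.68 = 0.218

0.218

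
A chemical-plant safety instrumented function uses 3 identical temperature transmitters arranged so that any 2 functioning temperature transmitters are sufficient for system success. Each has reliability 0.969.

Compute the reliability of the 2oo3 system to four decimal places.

R = Σ_{i=2}^{3} C(3,i) p^i (1−p)^{3−i} with p = 0.969
C(3,2)·0.969^2·0.031^1 = 0.087323
C(3,3)·0.969^3·0.031^0 = 0.909853
Sum = 0.9972

0.9972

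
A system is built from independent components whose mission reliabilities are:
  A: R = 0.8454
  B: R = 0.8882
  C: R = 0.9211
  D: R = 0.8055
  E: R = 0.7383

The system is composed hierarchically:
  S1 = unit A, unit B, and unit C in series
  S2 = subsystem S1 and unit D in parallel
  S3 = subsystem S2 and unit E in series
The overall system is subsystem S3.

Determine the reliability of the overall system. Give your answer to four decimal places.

0.6940

Series (A, B, and C): 0.845400 × 0.888200 × 0.921100 = 0.691640
Parallel ([0.691640] and D): 1 − (1 − 0.691640)(1 − 0.805500) = 0.940024
Series ([0.940024] and E): 0.940024 × 0.738300 = 0.6940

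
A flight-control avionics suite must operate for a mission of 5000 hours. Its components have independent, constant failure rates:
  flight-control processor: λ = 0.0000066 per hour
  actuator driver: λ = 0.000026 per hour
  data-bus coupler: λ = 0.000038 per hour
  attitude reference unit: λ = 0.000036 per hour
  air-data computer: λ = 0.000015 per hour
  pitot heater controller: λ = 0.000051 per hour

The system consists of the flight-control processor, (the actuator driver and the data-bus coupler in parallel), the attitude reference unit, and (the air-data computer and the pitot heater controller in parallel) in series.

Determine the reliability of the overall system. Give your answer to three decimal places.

0.778

R(flight-control processor) = exp(−0.0000066 × 5000) = 0.96754
R(actuator driver) = exp(−0.000026 × 5000) = 0.87810
R(data-bus coupler) = exp(−0.000038 × 5000) = 0.82696
R(attitude reference unit) = exp(−0.000036 × 5000) = 0.83527
R(air-data computer) = exp(−0.000015 × 5000) = 0.92774
R(pitot heater controller) = exp(−0.000051 × 5000) = 0.77492
Parallel (actuator driver and data-bus coupler): 1 − (1 − 0.87810)(1 − 0.82696) = 0.97891
Parallel (air-data computer and pitot heater controller): 1 − (1 − 0.92774)(1 − 0.77492) = 0.98374
Series (flight-control processor, [0.97891], attitude reference unit, and [0.98374]): 0.96754 × 0.97891 × 0.83527 × 0.98374 = 0.778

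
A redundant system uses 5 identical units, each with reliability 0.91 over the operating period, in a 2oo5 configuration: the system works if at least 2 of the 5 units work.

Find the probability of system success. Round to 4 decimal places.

R = Σ_{i=2}^{5} C(5,i) p^i (1−p)^{5−i} with p = 0.91
C(5,2)·0.91^2·0.09^3 = 0.006037
C(5,3)·0.91^3·0.09^2 = 0.061039
C(5,4)·0.91^4·0.09^1 = 0.308587
C(5,5)·0.91^5·0.09^0 = 0.624032
Sum = 0.9997

0.9997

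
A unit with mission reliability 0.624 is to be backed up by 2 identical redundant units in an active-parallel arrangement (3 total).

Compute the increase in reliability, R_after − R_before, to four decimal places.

R_before = 0.624
R_after = 1 − (1 − 0.624)^3 = 0.9468
ΔR = 0.9468 − 0.624 = 0.3228

0.3228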